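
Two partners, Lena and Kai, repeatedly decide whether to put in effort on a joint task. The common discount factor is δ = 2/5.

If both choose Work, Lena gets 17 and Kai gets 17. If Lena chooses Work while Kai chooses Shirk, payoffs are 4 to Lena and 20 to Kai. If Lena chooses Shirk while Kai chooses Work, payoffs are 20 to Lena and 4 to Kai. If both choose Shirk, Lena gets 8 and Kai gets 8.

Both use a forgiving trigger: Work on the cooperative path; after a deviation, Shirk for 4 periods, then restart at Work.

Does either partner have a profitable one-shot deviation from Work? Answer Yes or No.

IC: δ+…+δ^4 ≥ (20−17)/(17−8) = 1/3.
At δ = 2/5: partial sum = 0.6496 ≥ 0.3333. Cooperation sustainable.

No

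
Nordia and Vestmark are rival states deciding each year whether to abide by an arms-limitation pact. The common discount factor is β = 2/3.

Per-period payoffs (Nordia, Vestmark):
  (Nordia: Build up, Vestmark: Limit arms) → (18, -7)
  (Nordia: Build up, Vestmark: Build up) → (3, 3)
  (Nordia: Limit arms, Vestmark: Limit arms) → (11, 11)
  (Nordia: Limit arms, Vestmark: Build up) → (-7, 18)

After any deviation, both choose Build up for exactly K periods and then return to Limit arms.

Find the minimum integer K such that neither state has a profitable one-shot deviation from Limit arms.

2

No profitable deviation requires (11−3)(β+…+β^K) ≥ 18−11, i.e. β+…+β^K ≥ 7/8 ≈ 0.8750.
With β = 2/3, the partial sums are K=1: 0.6667, K=2: 1.1111.
K = 2 is the first length at which the sum reaches 0.8750.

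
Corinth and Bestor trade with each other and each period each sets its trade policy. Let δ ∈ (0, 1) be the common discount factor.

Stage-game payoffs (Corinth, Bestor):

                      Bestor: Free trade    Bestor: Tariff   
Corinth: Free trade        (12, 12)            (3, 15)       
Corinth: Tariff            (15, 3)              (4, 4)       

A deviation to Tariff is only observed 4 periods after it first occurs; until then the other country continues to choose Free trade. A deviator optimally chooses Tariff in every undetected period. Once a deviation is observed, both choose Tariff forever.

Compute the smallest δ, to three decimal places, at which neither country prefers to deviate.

0.723

A deviator earns 15 for 4 periods, then 4 forever; cooperating earns 12 forever. Multiplying the IC by (1−δ):
12 ≥ 15(1−δ^4) + 4δ^4, so 11·δ^4 ≥ 3 and δ^4 ≥ 3/11.
δ ≥ (3/11)^(1/4) ≈ 0.723.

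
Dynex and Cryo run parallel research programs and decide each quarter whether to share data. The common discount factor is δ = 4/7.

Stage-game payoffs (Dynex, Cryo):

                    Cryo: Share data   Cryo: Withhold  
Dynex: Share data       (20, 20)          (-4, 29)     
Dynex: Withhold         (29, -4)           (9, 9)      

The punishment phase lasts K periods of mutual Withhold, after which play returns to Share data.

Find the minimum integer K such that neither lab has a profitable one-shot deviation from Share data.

IC: δ(1−δ^K)/(1−δ) ≥ (29−20)/(20−9) = 9/11.
With δ = 4/7: need 1 − δ^K ≥ 9/11·(1−4/7)/(4/7), i.e. δ^K ≤ 0.3864.
Since (4/7)^1 = 0.5714 and (4/7)^2 = 0.3265, the smallest such K is 2.

2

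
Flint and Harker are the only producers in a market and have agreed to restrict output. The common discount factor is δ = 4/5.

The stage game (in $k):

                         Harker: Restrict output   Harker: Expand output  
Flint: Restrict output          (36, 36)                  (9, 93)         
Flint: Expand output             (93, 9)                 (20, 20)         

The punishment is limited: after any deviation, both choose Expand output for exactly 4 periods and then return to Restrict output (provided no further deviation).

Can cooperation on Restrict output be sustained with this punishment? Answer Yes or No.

No

Comparing payoff streams over the 5 periods until play realigns: cooperate → 36(1+δ+…+δ^4); deviate → 93 + 20(δ+…+δ^4).
Cooperation is sustained iff (36−20)(δ+…+δ^4) ≥ 93−36.
δ+…+δ^4 = 4/5·(1−(4/5)^4)/(1−4/5) = 2.3616, and (93−36)/(36−20) = 3.5625.
2.3616 < 3.5625, so cooperation is not sustainable.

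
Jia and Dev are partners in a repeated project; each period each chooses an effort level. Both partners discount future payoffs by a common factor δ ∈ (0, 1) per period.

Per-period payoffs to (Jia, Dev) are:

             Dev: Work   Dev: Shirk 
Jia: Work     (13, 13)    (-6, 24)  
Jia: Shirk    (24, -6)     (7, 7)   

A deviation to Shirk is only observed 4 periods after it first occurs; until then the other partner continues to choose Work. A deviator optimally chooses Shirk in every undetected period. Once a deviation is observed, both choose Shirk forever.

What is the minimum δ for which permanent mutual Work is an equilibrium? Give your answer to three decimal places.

The best deviation is to choose Shirk for all 4 undetected periods, earning 24 each, then 7 forever once detected.
Deviation value: 24(1−δ^4)/(1−δ) + 7δ^4/(1−δ); cooperation value: 13/(1−δ).
IC: 13 ≥ 24(1−δ^4) + 7δ^4 = 24 − 17δ^4.
So δ^4 ≥ 11/17, giving δ ≥ (11/17)^(1/4) ≈ 0.897.

0.897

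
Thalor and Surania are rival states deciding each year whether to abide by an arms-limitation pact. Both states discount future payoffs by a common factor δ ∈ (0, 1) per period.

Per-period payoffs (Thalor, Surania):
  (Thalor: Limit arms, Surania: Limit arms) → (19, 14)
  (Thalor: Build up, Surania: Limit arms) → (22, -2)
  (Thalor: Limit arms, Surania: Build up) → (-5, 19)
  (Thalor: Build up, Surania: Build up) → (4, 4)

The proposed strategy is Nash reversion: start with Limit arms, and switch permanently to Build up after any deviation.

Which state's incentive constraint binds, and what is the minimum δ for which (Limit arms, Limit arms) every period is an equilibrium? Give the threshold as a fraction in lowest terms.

Surania; δ ≥ 1/3

Thalor: cooperation gives 19 each period; deviation gives 22 once then 4 forever.
  19/(1−δ) ≥ 22 + 4δ/(1−δ) ⇒ δ ≥ 3/18 = 1/6.
Surania: cooperation gives 14 each period; deviation gives 19 once then 4 forever.
  δ ≥ 5/15 = 1/3.
Both must hold, so the binding constraint is Surania's: δ ≥ 1/3.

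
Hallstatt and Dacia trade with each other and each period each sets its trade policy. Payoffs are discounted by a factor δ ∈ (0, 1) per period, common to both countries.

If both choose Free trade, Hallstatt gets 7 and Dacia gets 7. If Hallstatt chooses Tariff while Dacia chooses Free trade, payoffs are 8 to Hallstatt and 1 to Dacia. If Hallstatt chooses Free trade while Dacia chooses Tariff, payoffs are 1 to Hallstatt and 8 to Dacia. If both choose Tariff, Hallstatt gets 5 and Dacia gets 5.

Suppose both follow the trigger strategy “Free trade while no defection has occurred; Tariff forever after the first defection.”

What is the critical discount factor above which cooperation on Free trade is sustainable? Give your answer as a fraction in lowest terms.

1/3

One-period gain from deviating is 8 − 7 = 1. The loss is 7 − 5 = 2 in every subsequent period, with present value 2·δ/(1−δ).
Deviation is unprofitable when 2·δ/(1−δ) ≥ 1, i.e. δ/(1−δ) ≥ 1/2.
Equivalently δ ≥ 1/(1+2) = 1/3.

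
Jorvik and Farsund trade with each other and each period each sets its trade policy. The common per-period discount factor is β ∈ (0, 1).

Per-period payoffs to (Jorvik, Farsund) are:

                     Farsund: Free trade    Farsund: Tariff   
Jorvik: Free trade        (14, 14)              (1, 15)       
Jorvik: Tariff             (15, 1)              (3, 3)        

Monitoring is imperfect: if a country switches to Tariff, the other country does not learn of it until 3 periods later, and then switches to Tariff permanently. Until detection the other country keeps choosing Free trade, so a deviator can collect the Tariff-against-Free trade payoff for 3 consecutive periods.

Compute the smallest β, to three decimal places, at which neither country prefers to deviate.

A deviator earns 15 for 3 periods, then 3 forever; cooperating earns 14 forever. Multiplying the IC by (1−β):
14 ≥ 15(1−β^3) + 3β^3, so 12·β^3 ≥ 1 and β^3 ≥ 1/12.
β ≥ (1/12)^(1/3) ≈ 0.437.

0.437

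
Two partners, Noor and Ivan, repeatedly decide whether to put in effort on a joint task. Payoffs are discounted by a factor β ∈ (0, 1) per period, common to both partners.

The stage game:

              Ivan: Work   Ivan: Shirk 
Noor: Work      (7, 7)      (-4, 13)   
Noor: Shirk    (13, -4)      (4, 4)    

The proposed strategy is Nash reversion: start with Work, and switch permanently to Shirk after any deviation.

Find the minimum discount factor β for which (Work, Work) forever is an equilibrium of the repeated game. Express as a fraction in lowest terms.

2/3

7/(1−β) ≥ 13 + 4β/(1−β)
7 ≥ 13 − 9β
β ≥ 6/9 = 2/3.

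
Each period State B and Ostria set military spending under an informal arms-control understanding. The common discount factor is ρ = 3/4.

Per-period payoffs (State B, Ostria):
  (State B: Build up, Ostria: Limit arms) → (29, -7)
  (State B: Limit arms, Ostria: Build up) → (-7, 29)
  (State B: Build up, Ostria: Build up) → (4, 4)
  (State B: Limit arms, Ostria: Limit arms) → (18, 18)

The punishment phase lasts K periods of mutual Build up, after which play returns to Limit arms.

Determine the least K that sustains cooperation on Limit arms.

No profitable deviation requires (18−4)(ρ+…+ρ^K) ≥ 29−18, i.e. ρ+…+ρ^K ≥ 11/14 ≈ 0.7857.
With ρ = 3/4, the partial sums are K=1: 0.7500, K=2: 1.3125.
K = 2 is the first length at which the sum reaches 0.7857.

2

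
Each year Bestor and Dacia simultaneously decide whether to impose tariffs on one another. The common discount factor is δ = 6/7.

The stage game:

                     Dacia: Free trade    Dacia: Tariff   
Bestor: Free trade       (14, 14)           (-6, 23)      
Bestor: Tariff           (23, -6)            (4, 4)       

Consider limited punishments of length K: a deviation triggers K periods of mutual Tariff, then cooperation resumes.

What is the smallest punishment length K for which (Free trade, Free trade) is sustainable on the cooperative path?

2

Need Σ_{k=1}^{K} δ^k ≥ (23−14)/(14−4) = 0.9000 at δ = 6/7.
At K = 1 the sum is 0.8571 < 0.9000; at K = 2 it is 1.5918 ≥ 0.9000.
So the minimum punishment length is K = 2.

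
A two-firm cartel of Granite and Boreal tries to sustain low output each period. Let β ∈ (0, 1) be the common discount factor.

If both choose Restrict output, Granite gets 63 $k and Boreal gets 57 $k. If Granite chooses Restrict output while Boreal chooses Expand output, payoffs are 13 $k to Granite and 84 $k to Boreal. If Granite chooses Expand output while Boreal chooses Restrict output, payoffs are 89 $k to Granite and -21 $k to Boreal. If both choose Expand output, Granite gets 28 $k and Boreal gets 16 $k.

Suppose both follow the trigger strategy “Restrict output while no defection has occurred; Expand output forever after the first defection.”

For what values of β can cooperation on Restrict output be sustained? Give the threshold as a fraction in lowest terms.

Granite's threshold: (89−63)/(89−28) = 26/61.
Boreal's threshold: (84−57)/(84−16) = 27/68.
26/61 > 27/68, so Granite binds and β* = 26/61.

26/61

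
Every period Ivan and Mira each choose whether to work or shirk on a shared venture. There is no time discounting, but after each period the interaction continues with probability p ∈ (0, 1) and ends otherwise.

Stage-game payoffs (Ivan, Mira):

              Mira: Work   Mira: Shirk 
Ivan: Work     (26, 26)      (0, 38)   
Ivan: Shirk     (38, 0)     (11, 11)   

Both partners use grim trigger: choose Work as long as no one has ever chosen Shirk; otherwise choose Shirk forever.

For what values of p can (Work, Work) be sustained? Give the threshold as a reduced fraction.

4/9

With no time discounting, the continuation probability p plays the role of the discount factor.
Grim-trigger IC: 26/(1−p) ≥ 38 + 11p/(1−p) ⇒ p ≥ (38−26)/(38−11) = 4/9.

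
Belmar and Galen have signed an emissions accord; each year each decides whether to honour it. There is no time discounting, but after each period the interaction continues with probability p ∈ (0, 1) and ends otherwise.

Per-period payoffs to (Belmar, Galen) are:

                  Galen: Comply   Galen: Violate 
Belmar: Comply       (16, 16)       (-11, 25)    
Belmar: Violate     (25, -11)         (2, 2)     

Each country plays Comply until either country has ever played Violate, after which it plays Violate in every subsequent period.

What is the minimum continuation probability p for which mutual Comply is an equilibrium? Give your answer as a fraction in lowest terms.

9/23

Expected cooperation value is 16 + p·16 + p²·16 + … = 16/(1−p); deviation gives 25 + p·2/(1−p).
16 ≥ 25(1−p) + 2p ⇒ 23p ≥ 9 ⇒ p ≥ 9/23.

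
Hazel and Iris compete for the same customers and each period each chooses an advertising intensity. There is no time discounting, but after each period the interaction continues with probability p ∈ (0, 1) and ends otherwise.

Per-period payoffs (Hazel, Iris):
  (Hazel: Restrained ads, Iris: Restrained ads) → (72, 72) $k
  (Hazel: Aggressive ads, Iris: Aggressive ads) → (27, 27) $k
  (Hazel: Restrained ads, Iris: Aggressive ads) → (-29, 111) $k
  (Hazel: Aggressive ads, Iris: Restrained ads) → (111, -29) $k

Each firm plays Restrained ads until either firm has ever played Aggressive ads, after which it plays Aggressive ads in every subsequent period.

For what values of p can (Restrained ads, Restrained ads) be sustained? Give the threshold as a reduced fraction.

13/28

Expected cooperation value is 72 + p·72 + p²·72 + … = 72/(1−p); deviation gives 111 + p·27/(1−p).
72 ≥ 111(1−p) + 27p ⇒ 84p ≥ 39 ⇒ p ≥ 39/84 = 13/28.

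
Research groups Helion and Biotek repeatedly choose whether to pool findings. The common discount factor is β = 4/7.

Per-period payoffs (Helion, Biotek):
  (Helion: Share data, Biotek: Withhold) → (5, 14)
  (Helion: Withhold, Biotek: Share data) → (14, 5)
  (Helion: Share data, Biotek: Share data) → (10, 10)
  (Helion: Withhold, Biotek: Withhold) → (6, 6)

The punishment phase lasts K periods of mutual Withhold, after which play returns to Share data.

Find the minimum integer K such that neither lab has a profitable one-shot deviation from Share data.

Need Σ_{k=1}^{K} β^k ≥ (14−10)/(10−6) = 1.0000 at β = 4/7.
At K = 2 the sum is 0.8980 < 1.0000; at K = 3 it is 1.0845 ≥ 1.0000.
So the minimum punishment length is K = 3.

3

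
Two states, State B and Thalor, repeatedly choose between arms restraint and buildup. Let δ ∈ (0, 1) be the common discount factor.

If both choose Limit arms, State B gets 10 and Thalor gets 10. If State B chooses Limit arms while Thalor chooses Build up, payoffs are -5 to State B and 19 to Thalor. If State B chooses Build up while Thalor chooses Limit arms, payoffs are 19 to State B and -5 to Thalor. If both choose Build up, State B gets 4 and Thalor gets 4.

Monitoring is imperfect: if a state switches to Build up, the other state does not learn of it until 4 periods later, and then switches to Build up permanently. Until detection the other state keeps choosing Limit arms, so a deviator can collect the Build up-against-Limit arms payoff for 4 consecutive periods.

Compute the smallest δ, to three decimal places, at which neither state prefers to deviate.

Deviating for the 4 undetected periods gains 19−10 = 9 per period over cooperation, then loses 10−4 = 6 per period forever once punishment starts.
Gain: 9(1 + δ + … + δ^3); loss: 6·δ^4/(1−δ).
No profitable deviation ⇔ 9(1−δ^4) ≤ 6·δ^4, i.e. δ^4 ≥ 9/(9+6) = 3/5.
Hence δ ≥ (3/5)^(1/4) ≈ 0.880.

0.880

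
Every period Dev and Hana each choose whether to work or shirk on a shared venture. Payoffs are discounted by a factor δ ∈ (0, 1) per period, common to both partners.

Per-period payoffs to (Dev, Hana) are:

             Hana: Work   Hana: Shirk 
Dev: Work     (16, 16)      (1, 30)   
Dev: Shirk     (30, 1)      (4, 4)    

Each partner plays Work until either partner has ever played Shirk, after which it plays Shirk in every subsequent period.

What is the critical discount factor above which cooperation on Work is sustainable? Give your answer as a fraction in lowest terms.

7/13

Cooperation forever yields 16 each period: 16/(1−δ).
Deviating yields 30 once, then 4 forever: 30 + 4δ/(1−δ).
No profitable deviation requires 16/(1−δ) ≥ 30 + 4δ/(1−δ).
Multiplying by (1−δ): 16 ≥ 30(1−δ) + 4δ = 30 − 26δ.
So 26δ ≥ 14, i.e. δ ≥ 14/26 = 7/13.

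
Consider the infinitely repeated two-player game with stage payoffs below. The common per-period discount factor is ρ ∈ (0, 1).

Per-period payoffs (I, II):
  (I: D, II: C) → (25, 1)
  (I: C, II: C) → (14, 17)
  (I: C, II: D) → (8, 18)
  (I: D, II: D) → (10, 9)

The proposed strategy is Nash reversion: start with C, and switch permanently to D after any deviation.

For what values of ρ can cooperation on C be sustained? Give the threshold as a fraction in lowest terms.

I: cooperation gives 14 each period; deviation gives 25 once then 10 forever.
  14/(1−ρ) ≥ 25 + 10ρ/(1−ρ) ⇒ ρ ≥ 11/15.
II: cooperation gives 17 each period; deviation gives 18 once then 9 forever.
  ρ ≥ 1/9.
Both must hold, so the binding constraint is I's: ρ ≥ 11/15.

11/15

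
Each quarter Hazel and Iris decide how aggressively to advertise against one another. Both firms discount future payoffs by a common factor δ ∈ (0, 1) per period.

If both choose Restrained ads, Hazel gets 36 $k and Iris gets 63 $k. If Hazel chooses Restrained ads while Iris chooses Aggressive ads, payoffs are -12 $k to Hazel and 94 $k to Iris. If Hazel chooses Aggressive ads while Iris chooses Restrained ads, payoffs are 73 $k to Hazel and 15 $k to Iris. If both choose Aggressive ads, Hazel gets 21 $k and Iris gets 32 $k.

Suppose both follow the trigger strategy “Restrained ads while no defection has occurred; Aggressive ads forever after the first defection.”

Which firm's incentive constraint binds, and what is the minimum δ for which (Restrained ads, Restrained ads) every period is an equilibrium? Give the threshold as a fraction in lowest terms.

For Hazel: deviation gain 73−36 = 37, per-period punishment loss 36−21 = 15. IC gives δ ≥ 37/52.
For Iris: gain 31, loss 31 per period, so δ ≥ 31/62 = 1/2.
The tighter constraint is Hazel's, so cooperation needs δ ≥ 37/52.

Hazel; δ ≥ 37/52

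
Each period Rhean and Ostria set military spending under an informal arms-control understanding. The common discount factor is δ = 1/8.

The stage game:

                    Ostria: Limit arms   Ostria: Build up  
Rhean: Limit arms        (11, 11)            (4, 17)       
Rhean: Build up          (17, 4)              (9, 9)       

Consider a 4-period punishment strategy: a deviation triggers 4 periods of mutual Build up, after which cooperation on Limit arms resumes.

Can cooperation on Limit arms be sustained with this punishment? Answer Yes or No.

A one-shot deviation gives 17 now, then 9 for 4 periods, then back to 11.
Gain from deviating: (17−11) today; loss: (11−9) in each of the next 4 periods.
No-deviation condition: (11−9)(δ+…+δ^4) ≥ 17−11, i.e. δ+…+δ^4 ≥ 3.
At δ = 1/8: δ+…+δ^4 = 0.1428 < 3.0000.
So cooperation is not sustainable.

No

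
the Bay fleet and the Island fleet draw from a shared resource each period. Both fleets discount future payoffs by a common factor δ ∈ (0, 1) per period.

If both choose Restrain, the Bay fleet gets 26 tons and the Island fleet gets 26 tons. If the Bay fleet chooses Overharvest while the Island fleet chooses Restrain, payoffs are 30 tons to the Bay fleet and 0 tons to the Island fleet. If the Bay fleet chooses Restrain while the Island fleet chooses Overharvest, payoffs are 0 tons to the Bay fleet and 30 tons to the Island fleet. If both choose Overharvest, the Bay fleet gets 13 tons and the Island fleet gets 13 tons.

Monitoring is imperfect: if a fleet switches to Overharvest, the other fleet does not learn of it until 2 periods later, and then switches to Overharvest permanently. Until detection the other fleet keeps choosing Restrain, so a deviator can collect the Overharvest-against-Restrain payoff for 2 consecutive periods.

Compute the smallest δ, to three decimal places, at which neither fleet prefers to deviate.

The best deviation is to choose Overharvest for all 2 undetected periods, earning 30 each, then 13 forever once detected.
Deviation value: 30(1−δ^2)/(1−δ) + 13δ^2/(1−δ); cooperation value: 26/(1−δ).
IC: 26 ≥ 30(1−δ^2) + 13δ^2 = 30 − 17δ^2.
So δ^2 ≥ 4/17, giving δ ≥ (4/17)^(1/2) ≈ 0.485.

0.485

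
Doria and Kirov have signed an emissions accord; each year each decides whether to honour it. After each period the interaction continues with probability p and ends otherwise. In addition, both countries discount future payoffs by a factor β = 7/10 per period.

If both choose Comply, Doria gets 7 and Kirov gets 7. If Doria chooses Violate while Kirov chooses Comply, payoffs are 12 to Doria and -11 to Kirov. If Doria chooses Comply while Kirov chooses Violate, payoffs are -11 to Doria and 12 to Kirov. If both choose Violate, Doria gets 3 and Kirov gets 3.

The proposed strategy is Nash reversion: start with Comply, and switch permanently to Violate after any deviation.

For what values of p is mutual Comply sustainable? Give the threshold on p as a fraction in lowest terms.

Expected continuation weight on next period's payoff is β·p = 7/10·p, which plays the role of the discount factor.
Cooperation requires 7/10·p ≥ (12−7)/(12−3) = 5/9, hence p ≥ 50/63.

50/63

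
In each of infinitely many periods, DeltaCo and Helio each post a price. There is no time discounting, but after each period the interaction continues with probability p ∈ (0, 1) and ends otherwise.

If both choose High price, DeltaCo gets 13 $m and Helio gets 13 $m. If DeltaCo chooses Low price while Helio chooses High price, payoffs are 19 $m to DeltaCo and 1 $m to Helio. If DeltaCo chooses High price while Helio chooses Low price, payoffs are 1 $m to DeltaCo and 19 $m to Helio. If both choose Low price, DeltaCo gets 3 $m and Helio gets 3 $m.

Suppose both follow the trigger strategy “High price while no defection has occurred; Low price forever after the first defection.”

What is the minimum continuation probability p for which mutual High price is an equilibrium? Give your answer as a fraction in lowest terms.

3/8

Expected cooperation value is 13 + p·13 + p²·13 + … = 13/(1−p); deviation gives 19 + p·3/(1−p).
13 ≥ 19(1−p) + 3p ⇒ 16p ≥ 6 ⇒ p ≥ 6/16 = 3/8.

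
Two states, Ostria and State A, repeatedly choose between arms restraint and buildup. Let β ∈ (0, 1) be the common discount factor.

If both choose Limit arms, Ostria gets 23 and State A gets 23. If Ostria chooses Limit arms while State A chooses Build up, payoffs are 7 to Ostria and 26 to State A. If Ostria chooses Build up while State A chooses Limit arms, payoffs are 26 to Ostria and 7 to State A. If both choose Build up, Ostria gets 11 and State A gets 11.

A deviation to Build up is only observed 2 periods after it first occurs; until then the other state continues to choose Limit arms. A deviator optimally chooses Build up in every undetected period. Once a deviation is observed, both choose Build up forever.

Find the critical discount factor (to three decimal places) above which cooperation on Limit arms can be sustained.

A deviator earns 26 for 2 periods, then 11 forever; cooperating earns 23 forever. Multiplying the IC by (1−β):
23 ≥ 26(1−β^2) + 11β^2, so 15·β^2 ≥ 3 and β^2 ≥ 1/5.
β ≥ (1/5)^(1/2) ≈ 0.447.

0.447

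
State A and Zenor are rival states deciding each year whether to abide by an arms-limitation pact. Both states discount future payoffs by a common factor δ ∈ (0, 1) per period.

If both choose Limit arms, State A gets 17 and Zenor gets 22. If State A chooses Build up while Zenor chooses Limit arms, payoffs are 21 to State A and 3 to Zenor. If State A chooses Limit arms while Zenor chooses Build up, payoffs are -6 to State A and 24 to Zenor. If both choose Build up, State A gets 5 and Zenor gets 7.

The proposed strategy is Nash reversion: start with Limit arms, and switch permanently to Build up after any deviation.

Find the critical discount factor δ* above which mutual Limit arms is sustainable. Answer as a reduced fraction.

State A: cooperation gives 17 each period; deviation gives 21 once then 5 forever.
  17/(1−δ) ≥ 21 + 5δ/(1−δ) ⇒ δ ≥ 4/16 = 1/4.
Zenor: cooperation gives 22 each period; deviation gives 24 once then 7 forever.
  δ ≥ 2/17.
Both must hold, so the binding constraint is State A's: δ ≥ 1/4.

1/4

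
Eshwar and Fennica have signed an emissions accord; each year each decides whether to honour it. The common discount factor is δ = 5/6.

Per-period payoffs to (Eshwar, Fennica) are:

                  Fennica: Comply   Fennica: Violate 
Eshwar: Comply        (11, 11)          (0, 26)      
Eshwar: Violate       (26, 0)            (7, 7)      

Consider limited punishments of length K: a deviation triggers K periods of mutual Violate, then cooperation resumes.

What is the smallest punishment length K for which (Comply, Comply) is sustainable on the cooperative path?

IC: δ(1−δ^K)/(1−δ) ≥ (26−11)/(11−7) = 15/4.
With δ = 5/6: need 1 − δ^K ≥ 15/4·(1−5/6)/(5/6), i.e. δ^K ≤ 0.2500.
Since (5/6)^7 = 0.2791 and (5/6)^8 = 0.2326, the smallest such K is 8.

8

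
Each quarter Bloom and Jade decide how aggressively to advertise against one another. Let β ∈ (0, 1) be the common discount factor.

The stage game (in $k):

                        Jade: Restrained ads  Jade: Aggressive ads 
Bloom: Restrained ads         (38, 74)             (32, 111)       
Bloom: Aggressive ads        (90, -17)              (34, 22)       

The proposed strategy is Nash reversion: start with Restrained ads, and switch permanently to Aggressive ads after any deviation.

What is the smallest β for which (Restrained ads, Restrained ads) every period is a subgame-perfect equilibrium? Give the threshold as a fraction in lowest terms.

Bloom's threshold: (90−38)/(90−34) = 13/14.
Jade's threshold: (111−74)/(111−22) = 37/89.
13/14 > 37/89, so Bloom binds and β* = 13/14.

13/14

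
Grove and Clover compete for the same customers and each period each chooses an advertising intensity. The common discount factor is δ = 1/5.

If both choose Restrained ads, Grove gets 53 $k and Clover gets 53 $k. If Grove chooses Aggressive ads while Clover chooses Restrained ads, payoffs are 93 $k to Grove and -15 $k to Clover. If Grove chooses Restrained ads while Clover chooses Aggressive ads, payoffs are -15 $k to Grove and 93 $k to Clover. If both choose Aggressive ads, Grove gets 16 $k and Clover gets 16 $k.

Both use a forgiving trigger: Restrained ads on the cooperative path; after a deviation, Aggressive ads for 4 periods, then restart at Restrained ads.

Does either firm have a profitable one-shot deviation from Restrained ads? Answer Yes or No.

Yes

A one-shot deviation gives 93 now, then 16 for 4 periods, then back to 53.
Gain from deviating: (93−53) today; loss: (53−16) in each of the next 4 periods.
No-deviation condition: (53−16)(δ+…+δ^4) ≥ 93−53, i.e. δ+…+δ^4 ≥ 40/37.
At δ = 1/5: δ+…+δ^4 = 0.2496 < 1.0811.
So cooperation is not sustainable.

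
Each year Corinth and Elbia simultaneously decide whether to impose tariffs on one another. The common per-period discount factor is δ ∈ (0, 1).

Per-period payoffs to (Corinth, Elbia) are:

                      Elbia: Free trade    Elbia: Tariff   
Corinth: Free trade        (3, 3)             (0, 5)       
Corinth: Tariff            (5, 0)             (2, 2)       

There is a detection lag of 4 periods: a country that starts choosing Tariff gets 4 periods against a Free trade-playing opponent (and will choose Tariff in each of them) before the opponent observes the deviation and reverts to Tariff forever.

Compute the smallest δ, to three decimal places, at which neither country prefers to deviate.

0.904

Deviating for the 4 undetected periods gains 5−3 = 2 per period over cooperation, then loses 3−2 = 1 per period forever once punishment starts.
Gain: 2(1 + δ + … + δ^3); loss: 1·δ^4/(1−δ).
No profitable deviation ⇔ 2(1−δ^4) ≤ 1·δ^4, i.e. δ^4 ≥ 2/(2+1) = 2/3.
Hence δ ≥ (2/3)^(1/4) ≈ 0.904.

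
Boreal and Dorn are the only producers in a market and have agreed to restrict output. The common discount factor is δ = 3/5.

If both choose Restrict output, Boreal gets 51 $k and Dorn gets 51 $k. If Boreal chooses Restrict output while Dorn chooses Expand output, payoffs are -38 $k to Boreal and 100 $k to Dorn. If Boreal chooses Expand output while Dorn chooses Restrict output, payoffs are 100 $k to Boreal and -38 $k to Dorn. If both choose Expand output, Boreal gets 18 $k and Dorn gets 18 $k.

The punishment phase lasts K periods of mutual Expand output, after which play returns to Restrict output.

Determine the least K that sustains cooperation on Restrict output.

9

IC: δ(1−δ^K)/(1−δ) ≥ (100−51)/(51−18) = 49/33.
With δ = 3/5: need 1 − δ^K ≥ 49/33·(1−3/5)/(3/5), i.e. δ^K ≤ 0.0101.
Since (3/5)^8 = 0.0168 and (3/5)^9 = 0.0101, the smallest such K is 9.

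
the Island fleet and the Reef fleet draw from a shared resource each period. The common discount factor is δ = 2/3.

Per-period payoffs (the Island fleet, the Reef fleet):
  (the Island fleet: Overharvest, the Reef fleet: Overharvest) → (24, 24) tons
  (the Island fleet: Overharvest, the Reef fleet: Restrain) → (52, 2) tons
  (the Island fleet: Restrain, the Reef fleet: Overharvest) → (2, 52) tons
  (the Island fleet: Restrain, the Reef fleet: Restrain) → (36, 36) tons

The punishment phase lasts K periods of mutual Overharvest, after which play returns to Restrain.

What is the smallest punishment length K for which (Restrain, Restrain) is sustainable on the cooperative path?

3

IC: δ(1−δ^K)/(1−δ) ≥ (52−36)/(36−24) = 4/3.
With δ = 2/3: need 1 − δ^K ≥ 4/3·(1−2/3)/(2/3), i.e. δ^K ≤ 0.3333.
Since (2/3)^2 = 0.4444 and (2/3)^3 = 0.2963, the smallest such K is 3.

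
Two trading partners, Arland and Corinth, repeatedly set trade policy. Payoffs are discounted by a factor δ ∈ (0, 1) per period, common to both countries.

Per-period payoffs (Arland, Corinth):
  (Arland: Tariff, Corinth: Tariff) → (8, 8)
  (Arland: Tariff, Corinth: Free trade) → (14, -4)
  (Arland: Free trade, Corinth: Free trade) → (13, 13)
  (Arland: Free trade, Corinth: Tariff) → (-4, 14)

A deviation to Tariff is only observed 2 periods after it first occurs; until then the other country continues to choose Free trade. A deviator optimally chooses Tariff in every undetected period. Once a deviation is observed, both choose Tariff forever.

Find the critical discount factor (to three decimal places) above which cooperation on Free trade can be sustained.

0.408

A deviator earns 14 for 2 periods, then 8 forever; cooperating earns 13 forever. Multiplying the IC by (1−δ):
13 ≥ 14(1−δ^2) + 8δ^2, so 6·δ^2 ≥ 1 and δ^2 ≥ 1/6.
δ ≥ (1/6)^(1/2) ≈ 0.408.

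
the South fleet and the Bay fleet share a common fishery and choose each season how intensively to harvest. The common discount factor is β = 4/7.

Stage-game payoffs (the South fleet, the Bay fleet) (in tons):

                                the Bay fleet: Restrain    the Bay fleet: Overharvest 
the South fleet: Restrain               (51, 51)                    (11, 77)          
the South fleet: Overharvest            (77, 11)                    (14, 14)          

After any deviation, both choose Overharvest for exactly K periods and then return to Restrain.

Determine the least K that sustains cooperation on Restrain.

2

Need Σ_{k=1}^{K} β^k ≥ (77−51)/(51−14) = 0.7027 at β = 4/7.
At K = 1 the sum is 0.5714 < 0.7027; at K = 2 it is 0.8980 ≥ 0.7027.
So the minimum punishment length is K = 2.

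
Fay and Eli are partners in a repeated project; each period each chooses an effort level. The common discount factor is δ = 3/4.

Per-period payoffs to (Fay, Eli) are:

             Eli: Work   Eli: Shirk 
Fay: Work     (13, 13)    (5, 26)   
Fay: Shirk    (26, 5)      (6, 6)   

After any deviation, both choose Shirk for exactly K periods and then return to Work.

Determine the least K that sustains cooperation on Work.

No profitable deviation requires (13−6)(δ+…+δ^K) ≥ 26−13, i.e. δ+…+δ^K ≥ 13/7 ≈ 1.8571.
With δ = 3/4, the partial sums are K=1: 0.7500, K=2: 1.3125, K=3: 1.7344, K=4: 2.0508.
K = 4 is the first length at which the sum reaches 1.8571.

4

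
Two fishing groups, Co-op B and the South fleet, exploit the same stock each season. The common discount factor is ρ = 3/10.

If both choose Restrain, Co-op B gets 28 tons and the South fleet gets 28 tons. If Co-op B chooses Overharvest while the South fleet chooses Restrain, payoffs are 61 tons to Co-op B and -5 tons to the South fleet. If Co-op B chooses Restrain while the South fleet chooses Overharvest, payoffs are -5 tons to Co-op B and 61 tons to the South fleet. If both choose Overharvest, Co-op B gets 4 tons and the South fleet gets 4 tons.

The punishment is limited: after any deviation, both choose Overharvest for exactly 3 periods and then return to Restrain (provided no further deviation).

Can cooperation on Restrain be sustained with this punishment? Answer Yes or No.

No

A one-shot deviation gives 61 now, then 4 for 3 periods, then back to 28.
Gain from deviating: (61−28) today; loss: (28−4) in each of the next 3 periods.
No-deviation condition: (28−4)(ρ+…+ρ^3) ≥ 61−28, i.e. ρ+…+ρ^3 ≥ 11/8.
At ρ = 3/10: ρ+…+ρ^3 = 0.4170 < 1.3750.
So cooperation is not sustainable.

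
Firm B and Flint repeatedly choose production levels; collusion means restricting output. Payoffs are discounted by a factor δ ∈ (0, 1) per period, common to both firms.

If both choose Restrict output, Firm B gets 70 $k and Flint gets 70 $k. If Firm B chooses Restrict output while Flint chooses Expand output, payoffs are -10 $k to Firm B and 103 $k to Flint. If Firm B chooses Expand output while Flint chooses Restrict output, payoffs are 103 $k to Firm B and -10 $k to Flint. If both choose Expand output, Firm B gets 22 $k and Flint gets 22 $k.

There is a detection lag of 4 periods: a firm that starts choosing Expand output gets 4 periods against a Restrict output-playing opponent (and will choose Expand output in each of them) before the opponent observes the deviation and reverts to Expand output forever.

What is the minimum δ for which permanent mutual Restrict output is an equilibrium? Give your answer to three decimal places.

Deviating for the 4 undetected periods gains 103−70 = 33 per period over cooperation, then loses 70−22 = 48 per period forever once punishment starts.
Gain: 33(1 + δ + … + δ^3); loss: 48·δ^4/(1−δ).
No profitable deviation ⇔ 33(1−δ^4) ≤ 48·δ^4, i.e. δ^4 ≥ 33/(33+48) = 11/27.
Hence δ ≥ (11/27)^(1/4) ≈ 0.799.

0.799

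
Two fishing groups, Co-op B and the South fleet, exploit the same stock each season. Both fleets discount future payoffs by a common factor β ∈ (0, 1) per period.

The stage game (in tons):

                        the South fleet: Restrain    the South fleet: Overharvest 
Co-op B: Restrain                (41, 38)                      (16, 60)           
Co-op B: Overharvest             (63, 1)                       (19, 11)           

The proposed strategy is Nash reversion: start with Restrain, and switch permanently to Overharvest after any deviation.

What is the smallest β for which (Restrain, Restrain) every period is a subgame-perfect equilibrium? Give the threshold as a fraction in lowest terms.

1/2

For Co-op B: deviation gain 63−41 = 22, per-period punishment loss 41−19 = 22. IC gives β ≥ 22/44 = 1/2.
For the South fleet: gain 22, loss 27 per period, so β ≥ 22/49.
The tighter constraint is Co-op B's, so cooperation needs β ≥ 1/2.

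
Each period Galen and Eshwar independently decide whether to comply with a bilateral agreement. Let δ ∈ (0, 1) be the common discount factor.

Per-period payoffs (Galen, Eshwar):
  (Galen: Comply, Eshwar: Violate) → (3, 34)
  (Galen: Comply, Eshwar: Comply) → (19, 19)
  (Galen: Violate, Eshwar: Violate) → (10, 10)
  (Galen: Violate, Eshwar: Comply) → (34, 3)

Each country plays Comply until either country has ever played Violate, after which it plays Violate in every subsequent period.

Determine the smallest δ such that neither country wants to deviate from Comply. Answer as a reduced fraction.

Under grim trigger the critical discount factor is (T−C)/(T−P) with T = 34, C = 19, P = 10.
δ* = (34−19)/(34−10) = 15/24 = 5/8.

5/8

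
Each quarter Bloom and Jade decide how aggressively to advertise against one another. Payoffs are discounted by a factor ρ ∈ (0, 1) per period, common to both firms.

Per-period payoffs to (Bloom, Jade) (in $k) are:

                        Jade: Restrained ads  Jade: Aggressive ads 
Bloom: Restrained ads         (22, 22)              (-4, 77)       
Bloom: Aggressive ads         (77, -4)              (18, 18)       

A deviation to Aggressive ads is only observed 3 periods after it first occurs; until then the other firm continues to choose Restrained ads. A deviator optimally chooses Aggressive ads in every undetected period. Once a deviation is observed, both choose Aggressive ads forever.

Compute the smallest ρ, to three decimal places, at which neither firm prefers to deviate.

The best deviation is to choose Aggressive ads for all 3 undetected periods, earning 77 each, then 18 forever once detected.
Deviation value: 77(1−ρ^3)/(1−ρ) + 18ρ^3/(1−ρ); cooperation value: 22/(1−ρ).
IC: 22 ≥ 77(1−ρ^3) + 18ρ^3 = 77 − 59ρ^3.
So ρ^3 ≥ 55/59, giving ρ ≥ (55/59)^(1/3) ≈ 0.977.

0.977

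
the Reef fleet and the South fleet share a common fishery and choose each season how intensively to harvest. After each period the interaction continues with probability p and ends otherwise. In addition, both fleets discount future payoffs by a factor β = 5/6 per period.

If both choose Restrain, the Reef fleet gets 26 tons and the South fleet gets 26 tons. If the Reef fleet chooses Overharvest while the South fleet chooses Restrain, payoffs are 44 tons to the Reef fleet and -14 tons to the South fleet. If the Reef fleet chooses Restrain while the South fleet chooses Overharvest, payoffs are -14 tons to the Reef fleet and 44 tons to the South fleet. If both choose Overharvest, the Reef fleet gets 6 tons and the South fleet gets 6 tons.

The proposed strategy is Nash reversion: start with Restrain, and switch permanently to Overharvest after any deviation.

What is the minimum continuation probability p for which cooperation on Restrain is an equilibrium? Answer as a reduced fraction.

Expected continuation weight on next period's payoff is β·p = 5/6·p, which plays the role of the discount factor.
Cooperation requires 5/6·p ≥ (44−26)/(44−6) = 9/19, hence p ≥ 54/95.

54/95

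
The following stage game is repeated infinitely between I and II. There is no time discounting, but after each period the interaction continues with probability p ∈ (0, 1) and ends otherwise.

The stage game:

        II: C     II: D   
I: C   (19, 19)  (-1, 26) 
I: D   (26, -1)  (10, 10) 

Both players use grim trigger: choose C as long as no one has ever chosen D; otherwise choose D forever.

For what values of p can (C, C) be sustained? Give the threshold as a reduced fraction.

7/16

With no time discounting, the continuation probability p plays the role of the discount factor.
Grim-trigger IC: 19/(1−p) ≥ 26 + 10p/(1−p) ⇒ p ≥ (26−19)/(26−10) = 7/16.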